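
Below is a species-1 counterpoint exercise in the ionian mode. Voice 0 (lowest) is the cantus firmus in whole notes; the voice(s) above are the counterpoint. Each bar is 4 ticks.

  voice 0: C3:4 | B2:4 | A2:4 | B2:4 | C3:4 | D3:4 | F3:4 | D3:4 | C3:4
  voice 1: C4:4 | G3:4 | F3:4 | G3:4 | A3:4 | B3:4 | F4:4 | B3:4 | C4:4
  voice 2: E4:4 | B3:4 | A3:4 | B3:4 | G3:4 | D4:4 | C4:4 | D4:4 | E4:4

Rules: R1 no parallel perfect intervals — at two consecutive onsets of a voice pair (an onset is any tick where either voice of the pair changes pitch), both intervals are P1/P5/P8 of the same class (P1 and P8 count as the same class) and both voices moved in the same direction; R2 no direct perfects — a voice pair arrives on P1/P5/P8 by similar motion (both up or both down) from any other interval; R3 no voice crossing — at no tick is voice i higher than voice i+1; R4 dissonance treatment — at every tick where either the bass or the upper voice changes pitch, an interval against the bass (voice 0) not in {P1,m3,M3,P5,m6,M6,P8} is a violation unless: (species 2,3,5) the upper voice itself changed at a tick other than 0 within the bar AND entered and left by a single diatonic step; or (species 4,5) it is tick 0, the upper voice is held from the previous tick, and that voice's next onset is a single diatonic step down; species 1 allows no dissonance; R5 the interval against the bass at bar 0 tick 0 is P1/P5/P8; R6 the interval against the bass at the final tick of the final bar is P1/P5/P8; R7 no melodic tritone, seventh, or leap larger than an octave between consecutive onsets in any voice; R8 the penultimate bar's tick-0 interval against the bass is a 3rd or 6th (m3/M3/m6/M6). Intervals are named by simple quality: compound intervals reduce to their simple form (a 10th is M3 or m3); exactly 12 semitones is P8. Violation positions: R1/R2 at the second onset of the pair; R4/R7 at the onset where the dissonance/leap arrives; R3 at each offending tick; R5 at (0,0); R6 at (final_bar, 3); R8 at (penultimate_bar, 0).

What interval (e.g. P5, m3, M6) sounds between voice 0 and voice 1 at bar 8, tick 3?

voice 0=C3 voice 1=C4 -> P8

P8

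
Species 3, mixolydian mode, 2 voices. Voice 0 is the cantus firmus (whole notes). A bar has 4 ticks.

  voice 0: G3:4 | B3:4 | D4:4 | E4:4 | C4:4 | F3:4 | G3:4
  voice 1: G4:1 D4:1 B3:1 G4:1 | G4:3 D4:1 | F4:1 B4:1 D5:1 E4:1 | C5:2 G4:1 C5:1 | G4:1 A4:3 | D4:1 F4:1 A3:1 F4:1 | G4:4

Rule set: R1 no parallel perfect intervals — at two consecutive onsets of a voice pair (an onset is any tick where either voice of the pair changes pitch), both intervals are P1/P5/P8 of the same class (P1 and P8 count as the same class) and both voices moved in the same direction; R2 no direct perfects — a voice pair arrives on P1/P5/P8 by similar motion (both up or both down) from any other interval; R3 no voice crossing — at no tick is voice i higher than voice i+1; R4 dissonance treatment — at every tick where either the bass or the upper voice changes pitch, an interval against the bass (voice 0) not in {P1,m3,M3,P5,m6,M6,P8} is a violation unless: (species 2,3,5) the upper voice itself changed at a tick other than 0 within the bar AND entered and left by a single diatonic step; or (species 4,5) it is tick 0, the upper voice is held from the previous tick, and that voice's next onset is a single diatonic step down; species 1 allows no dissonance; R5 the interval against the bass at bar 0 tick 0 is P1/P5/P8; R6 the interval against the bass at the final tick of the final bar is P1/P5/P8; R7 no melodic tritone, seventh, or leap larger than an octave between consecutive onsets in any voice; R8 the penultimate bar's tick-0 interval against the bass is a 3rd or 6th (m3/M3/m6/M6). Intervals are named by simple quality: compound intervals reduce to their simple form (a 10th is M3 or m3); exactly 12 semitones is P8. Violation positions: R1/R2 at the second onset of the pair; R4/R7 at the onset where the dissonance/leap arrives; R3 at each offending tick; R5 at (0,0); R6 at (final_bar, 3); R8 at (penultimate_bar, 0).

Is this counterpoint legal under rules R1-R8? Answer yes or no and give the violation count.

No (5 violations)

bar 0: v0=G3 v1=G4 (P8)
bar 1: v0=B3 v1=G4 (m6)
bar 2: v0=D4 v1=F4 (m3)
bar 3: v0=E4 v1=C5 (m6)
bar 4: v0=C4 v1=G4 (P5)
bar 5: v0=F3 v1=D4 (M6)
bar 6: v0=G3 v1=G4 (P8)
  R7 @ bar2.1: F4->B4 leap 6st
  R4 @ bar2.3: D4/E4 M2 untreated
  R7 @ bar2.3: D5->E4 leap 10st
  R2 @ bar4.0: E4/C5 m6 -> C4/G4 P5 similar
  R1 @ bar6.0: F3/F4 P8 -> G3/G4 P8 similar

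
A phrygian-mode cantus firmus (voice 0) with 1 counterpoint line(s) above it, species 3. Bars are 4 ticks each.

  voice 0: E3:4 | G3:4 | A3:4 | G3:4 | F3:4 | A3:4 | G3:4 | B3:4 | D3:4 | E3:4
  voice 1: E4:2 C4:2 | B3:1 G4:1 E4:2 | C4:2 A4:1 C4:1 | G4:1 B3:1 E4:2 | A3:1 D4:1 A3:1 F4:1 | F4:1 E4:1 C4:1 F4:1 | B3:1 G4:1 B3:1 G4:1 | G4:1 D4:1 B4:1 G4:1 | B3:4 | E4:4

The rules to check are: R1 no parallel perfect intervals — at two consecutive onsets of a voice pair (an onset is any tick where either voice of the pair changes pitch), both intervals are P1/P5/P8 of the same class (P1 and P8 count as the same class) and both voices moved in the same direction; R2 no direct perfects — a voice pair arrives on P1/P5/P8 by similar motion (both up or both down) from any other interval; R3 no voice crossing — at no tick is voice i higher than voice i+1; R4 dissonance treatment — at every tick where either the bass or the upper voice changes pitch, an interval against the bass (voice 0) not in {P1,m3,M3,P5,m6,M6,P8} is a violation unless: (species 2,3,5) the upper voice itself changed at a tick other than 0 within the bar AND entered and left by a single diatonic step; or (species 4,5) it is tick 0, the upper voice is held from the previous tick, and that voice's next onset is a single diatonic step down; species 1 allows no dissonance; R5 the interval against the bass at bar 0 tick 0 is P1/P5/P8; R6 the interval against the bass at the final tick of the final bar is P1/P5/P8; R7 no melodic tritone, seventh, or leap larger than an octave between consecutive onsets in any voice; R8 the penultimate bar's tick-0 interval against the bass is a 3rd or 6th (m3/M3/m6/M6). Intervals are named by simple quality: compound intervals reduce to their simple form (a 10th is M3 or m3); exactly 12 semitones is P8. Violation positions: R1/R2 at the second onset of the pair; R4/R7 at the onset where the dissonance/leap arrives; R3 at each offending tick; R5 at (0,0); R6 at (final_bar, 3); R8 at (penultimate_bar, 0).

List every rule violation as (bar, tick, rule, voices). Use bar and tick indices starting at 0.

bar 0: v0=E3 v1=E4 downbeat P8
bar 1: v0=G3 v1=B3 downbeat M3
bar 2: v0=A3 v1=C4 downbeat m3
bar 3: v0=G3 v1=G4 downbeat P8
bar 4: v0=F3 v1=A3 downbeat M3
bar 5: v0=A3 v1=F4 downbeat m6
bar 6: v0=G3 v1=B3 downbeat M3
bar 7: v0=B3 v1=G4 downbeat m6
bar 8: v0=D3 v1=B3 downbeat M6
bar 9: v0=E3 v1=E4 downbeat P8
  -> R7 @ bar 6 tick 0 v(1,): F4->B3 leap 6st
  -> R2 @ bar 9 tick 0 v(0, 1): D3/B3 M6 -> E3/E4 P8 similar

(6, 0, R7, (1,))
(9, 0, R2, (0, 1))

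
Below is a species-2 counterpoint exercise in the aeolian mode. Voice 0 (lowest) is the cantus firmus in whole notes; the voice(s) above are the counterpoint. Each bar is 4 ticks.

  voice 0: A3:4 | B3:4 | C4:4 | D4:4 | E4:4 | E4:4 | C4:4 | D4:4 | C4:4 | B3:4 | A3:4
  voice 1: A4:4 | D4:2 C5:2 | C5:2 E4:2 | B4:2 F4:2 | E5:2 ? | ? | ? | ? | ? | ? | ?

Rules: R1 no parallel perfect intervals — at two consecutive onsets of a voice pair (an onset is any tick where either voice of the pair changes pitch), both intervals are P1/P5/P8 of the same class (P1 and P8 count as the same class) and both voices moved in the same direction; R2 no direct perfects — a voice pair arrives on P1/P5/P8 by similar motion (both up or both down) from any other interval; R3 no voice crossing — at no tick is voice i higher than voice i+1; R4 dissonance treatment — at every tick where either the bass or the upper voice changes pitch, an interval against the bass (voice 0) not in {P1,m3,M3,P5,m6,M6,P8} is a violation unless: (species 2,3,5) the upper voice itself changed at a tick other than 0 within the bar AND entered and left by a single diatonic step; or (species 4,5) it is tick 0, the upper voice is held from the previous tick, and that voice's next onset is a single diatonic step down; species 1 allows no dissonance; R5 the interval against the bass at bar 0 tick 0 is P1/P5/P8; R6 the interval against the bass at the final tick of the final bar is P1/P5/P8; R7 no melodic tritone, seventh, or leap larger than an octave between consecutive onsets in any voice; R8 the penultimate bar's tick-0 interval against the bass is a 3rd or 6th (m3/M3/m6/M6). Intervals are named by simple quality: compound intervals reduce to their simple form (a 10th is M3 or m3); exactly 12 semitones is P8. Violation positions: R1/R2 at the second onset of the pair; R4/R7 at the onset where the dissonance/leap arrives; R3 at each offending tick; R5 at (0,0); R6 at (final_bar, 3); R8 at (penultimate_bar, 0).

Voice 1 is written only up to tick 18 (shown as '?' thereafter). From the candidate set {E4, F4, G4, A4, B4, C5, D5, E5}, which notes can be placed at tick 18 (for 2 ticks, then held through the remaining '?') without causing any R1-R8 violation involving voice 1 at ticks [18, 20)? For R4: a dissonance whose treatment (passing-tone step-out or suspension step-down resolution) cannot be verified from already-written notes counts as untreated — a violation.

E4: legal
F4: violates R4,R7
G4: legal
A4: violates R4
B4: legal
C5: legal
D5: violates R4
E5: legal

{B4, C5, E4, E5, G4}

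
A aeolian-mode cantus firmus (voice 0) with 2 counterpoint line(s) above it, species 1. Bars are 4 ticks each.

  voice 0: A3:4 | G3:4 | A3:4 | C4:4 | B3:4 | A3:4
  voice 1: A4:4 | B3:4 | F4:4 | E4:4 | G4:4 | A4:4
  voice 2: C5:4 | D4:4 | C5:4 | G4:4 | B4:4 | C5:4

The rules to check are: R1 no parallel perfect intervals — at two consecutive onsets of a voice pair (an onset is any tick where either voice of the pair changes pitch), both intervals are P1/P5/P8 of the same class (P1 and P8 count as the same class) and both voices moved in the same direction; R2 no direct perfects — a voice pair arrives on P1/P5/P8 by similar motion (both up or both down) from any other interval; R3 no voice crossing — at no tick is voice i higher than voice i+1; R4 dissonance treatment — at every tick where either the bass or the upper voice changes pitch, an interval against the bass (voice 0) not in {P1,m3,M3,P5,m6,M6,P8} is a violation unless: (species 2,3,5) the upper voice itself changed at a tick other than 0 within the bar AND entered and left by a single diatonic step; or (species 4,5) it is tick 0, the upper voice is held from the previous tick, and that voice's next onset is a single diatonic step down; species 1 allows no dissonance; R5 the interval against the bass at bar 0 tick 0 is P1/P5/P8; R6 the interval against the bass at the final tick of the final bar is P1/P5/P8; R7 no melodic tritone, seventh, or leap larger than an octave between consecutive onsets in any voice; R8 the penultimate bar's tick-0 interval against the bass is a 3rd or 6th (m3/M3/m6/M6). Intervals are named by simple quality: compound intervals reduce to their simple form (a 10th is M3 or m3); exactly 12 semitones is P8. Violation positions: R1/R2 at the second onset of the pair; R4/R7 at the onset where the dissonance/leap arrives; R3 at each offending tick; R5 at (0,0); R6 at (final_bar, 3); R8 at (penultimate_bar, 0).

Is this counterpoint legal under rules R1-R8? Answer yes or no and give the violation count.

bar 0: v0=A3 v1=A4 v2=C5 (m3)
bar 1: v0=G3 v1=B3 v2=D4 (P5)
bar 2: v0=A3 v1=F4 v2=C5 (m3)
bar 3: v0=C4 v1=E4 v2=G4 (P5)
bar 4: v0=B3 v1=G4 v2=B4 (P8)
bar 5: v0=A3 v1=A4 v2=C5 (m3)
  R5 @ bar0.0: opens on m3
  R2 @ bar1.0: A3/C5 m3 -> G3/D4 P5 similar
  R7 @ bar1.0: A4->B3 leap 10st
  R7 @ bar1.0: C5->D4 leap 10st
  R2 @ bar2.0: B3/D4 m3 -> F4/C5 P5 similar
  R7 @ bar2.0: B3->F4 leap 6st
  R7 @ bar2.0: D4->C5 leap 10st
  R8 @ bar4.0: penult P8 not 3rd/6th
  R6 @ bar5.3: closes on m3

No (9 violations)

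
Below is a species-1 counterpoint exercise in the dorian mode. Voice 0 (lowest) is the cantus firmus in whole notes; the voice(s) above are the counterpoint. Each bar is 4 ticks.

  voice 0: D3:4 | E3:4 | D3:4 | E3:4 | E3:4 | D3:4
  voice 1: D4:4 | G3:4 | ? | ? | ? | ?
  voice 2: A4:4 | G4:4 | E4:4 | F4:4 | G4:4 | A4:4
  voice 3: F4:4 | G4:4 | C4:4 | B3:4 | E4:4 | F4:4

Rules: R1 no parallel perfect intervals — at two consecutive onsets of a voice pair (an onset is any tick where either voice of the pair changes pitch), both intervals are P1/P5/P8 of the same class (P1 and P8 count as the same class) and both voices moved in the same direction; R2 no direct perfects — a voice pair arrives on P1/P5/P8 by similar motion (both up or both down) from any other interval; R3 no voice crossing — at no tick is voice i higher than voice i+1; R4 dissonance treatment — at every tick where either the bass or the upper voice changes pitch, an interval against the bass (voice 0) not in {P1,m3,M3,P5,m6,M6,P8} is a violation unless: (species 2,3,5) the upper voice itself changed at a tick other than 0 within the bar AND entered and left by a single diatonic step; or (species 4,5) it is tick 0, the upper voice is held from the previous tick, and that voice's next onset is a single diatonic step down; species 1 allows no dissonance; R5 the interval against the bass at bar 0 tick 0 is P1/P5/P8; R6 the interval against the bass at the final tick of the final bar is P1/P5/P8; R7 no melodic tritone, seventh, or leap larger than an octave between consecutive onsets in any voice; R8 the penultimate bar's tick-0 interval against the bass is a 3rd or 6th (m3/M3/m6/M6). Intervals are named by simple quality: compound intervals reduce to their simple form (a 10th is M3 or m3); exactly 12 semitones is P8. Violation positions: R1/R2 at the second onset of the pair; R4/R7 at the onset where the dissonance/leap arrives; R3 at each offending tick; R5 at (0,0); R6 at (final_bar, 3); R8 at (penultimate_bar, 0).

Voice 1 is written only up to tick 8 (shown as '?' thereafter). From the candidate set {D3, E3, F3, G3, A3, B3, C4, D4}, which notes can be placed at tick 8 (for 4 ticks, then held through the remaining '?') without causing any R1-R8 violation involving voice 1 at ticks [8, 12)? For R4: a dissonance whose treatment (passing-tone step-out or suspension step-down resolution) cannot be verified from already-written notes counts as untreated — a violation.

{A3, B3, D4}

D3: violates R2
E3: violates R1,R4
F3: violates R2
G3: violates R4
A3: legal
B3: legal
C4: violates R4
D4: legal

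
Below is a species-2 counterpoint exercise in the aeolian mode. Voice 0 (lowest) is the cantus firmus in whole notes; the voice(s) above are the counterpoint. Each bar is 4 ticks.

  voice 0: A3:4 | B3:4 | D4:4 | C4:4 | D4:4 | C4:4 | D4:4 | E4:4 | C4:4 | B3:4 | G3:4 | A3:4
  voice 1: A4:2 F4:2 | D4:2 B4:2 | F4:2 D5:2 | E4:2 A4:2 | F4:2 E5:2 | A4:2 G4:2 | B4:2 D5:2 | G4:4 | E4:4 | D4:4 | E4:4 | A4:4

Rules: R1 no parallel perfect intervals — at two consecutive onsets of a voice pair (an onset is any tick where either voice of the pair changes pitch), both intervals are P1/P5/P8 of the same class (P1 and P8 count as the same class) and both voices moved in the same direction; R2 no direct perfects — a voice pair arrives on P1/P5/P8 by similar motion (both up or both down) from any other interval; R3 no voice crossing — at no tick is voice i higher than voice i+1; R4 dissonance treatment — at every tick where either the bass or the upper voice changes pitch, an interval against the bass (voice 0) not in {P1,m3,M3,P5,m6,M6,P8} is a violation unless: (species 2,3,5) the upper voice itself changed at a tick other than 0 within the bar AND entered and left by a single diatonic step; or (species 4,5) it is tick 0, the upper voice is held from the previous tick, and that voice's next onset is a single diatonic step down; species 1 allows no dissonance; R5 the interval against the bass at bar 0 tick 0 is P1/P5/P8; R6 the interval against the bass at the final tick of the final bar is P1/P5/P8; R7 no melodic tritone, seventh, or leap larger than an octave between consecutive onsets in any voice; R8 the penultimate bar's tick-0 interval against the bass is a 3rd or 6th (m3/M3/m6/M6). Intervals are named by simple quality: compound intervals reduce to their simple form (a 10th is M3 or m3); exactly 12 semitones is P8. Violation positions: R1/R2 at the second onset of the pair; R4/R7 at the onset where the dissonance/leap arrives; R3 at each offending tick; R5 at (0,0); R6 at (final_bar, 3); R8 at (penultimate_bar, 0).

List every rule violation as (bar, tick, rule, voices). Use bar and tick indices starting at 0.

bar 0: v0=A3 v1=A4 downbeat P8
bar 1: v0=B3 v1=D4 downbeat m3
bar 2: v0=D4 v1=F4 downbeat m3
bar 3: v0=C4 v1=E4 downbeat M3
bar 4: v0=D4 v1=F4 downbeat m3
bar 5: v0=C4 v1=A4 downbeat M6
bar 6: v0=D4 v1=B4 downbeat M6
bar 7: v0=E4 v1=G4 downbeat m3
bar 8: v0=C4 v1=E4 downbeat M3
bar 9: v0=B3 v1=D4 downbeat m3
bar 10: v0=G3 v1=E4 downbeat M6
bar 11: v0=A3 v1=A4 downbeat P8
  -> R7 @ bar 2 tick 0 v(1,): B4->F4 leap 6st
  -> R7 @ bar 3 tick 0 v(1,): D5->E4 leap 10st
  -> R4 @ bar 4 tick 2 v(0, 1): D4/E5 M2 untreated
  -> R7 @ bar 4 tick 2 v(1,): F4->E5 leap 11st
  -> R2 @ bar 11 tick 0 v(0, 1): G3/E4 M6 -> A3/A4 P8 similar

(2, 0, R7, (1,))
(3, 0, R7, (1,))
(4, 2, R4, (0, 1))
(4, 2, R7, (1,))
(11, 0, R2, (0, 1))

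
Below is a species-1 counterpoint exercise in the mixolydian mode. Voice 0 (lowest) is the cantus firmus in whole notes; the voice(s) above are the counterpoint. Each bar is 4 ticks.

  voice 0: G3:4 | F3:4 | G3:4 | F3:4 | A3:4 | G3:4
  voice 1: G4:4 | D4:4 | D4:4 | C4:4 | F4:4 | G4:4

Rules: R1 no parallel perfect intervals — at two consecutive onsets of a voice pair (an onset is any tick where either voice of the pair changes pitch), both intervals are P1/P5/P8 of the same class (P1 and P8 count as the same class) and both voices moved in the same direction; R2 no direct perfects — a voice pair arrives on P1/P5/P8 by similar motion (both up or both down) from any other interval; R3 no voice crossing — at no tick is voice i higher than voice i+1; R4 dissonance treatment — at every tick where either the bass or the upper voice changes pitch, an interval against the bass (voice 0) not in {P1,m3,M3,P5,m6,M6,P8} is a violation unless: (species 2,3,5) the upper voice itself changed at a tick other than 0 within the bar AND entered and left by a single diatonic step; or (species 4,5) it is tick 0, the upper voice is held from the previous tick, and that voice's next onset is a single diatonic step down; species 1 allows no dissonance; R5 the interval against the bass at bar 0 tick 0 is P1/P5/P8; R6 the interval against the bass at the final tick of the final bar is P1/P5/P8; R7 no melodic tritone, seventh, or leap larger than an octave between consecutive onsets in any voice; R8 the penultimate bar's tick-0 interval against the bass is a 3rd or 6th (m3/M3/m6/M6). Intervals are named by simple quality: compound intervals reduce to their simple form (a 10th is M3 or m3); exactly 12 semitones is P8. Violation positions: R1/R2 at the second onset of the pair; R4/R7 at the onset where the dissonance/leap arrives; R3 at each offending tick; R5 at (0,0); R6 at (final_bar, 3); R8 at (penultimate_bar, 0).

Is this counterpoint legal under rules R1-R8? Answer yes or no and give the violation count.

No (1 violations)

bar 0: v0=G3 v1=G4 (P8)
bar 1: v0=F3 v1=D4 (M6)
bar 2: v0=G3 v1=D4 (P5)
bar 3: v0=F3 v1=C4 (P5)
bar 4: v0=A3 v1=F4 (m6)
bar 5: v0=G3 v1=G4 (P8)
  R1 @ bar3.0: G3/D4 P5 -> F3/C4 P5 similar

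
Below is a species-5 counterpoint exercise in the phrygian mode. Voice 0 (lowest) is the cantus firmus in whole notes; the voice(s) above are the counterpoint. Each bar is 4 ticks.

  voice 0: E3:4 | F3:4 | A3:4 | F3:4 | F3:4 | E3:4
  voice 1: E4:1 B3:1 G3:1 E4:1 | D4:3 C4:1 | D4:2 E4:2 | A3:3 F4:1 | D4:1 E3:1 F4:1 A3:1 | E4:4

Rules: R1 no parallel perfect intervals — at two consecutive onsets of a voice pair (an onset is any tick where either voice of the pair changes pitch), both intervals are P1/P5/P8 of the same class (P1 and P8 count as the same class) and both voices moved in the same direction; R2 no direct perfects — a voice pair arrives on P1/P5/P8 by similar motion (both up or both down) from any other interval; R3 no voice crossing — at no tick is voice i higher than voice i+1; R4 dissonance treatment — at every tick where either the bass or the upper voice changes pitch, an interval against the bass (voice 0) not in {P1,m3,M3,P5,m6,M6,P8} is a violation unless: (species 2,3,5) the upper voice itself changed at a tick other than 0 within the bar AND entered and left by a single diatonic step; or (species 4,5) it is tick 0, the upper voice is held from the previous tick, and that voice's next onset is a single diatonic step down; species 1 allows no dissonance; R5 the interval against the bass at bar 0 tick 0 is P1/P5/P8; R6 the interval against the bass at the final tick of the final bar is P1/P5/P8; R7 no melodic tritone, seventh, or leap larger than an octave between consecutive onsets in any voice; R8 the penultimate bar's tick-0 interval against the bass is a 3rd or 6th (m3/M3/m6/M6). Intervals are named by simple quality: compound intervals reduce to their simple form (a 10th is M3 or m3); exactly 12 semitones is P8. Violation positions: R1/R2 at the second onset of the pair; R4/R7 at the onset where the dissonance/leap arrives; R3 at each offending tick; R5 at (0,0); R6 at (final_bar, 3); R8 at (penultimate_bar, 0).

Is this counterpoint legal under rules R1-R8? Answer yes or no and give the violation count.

bar 0: v0=E3 v1=E4 (P8)
bar 1: v0=F3 v1=D4 (M6)
bar 2: v0=A3 v1=D4 (P4)
bar 3: v0=F3 v1=A3 (M3)
bar 4: v0=F3 v1=D4 (M6)
bar 5: v0=E3 v1=E4 (P8)
  R4 @ bar2.0: A3/D4 P4 untreated
  R3 @ bar4.1: F3 above E3
  R4 @ bar4.1: F3/E3 m2 untreated
  R7 @ bar4.1: D4->E3 leap 10st
  R7 @ bar4.2: E3->F4 leap 13st

No (5 violations)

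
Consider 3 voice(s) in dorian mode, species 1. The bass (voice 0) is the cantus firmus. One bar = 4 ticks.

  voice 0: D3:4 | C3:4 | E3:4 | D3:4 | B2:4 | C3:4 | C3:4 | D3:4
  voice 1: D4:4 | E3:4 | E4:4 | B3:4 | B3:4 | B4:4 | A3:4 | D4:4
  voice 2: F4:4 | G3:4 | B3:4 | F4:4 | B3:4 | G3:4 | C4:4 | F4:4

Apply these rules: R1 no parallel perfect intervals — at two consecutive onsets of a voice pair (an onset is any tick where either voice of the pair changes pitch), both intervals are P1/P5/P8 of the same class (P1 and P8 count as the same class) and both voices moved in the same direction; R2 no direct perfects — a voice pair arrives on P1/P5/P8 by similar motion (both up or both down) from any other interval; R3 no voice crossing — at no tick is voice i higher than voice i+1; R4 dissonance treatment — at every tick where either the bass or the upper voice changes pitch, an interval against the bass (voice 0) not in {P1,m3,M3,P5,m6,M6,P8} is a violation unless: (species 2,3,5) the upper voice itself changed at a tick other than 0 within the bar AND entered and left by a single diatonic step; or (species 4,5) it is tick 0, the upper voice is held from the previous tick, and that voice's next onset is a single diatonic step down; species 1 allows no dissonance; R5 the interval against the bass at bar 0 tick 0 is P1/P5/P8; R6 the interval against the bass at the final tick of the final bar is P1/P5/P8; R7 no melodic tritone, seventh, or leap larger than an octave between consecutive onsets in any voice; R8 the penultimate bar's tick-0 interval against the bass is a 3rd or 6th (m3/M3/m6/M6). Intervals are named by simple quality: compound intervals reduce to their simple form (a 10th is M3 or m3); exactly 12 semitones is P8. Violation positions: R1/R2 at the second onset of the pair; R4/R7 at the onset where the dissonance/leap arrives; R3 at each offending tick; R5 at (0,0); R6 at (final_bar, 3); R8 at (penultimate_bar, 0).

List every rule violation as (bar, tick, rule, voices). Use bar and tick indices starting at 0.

(0, 0, R5, (0, 2))
(1, 0, R2, (0, 2))
(1, 0, R7, (1,))
(1, 0, R7, (2,))
(2, 0, R1, (0, 2))
(2, 0, R2, (0, 1))
(2, 0, R3, (1, 2))
(2, 1, R3, (1, 2))
(2, 2, R3, (1, 2))
(2, 3, R3, (1, 2))
(3, 0, R7, (2,))
(4, 0, R2, (0, 2))
(4, 0, R7, (2,))
(5, 0, R3, (1, 2))
(5, 0, R4, (0, 1))
(5, 1, R3, (1, 2))
(5, 2, R3, (1, 2))
(5, 3, R3, (1, 2))
(6, 0, R7, (1,))
(6, 0, R8, (0, 2))
(7, 0, R2, (0, 1))
(7, 3, R6, (0, 2))

bar 0: v0=D3 v1=D4 v2=F4 downbeat m3
bar 1: v0=C3 v1=E3 v2=G3 downbeat P5
bar 2: v0=E3 v1=E4 v2=B3 downbeat P5
bar 3: v0=D3 v1=B3 v2=F4 downbeat m3
bar 4: v0=B2 v1=B3 v2=B3 downbeat P8
bar 5: v0=C3 v1=B4 v2=G3 downbeat P5
bar 6: v0=C3 v1=A3 v2=C4 downbeat P8
bar 7: v0=D3 v1=D4 v2=F4 downbeat m3
  -> R5 @ bar 0 tick 0 v(0, 2): opens on m3
  -> R2 @ bar 1 tick 0 v(0, 2): D3/F4 m3 -> C3/G3 P5 similar
  -> R7 @ bar 1 tick 0 v(1,): D4->E3 leap 10st
  -> R7 @ bar 1 tick 0 v(2,): F4->G3 leap 10st
  -> R1 @ bar 2 tick 0 v(0, 2): C3/G3 P5 -> E3/B3 P5 similar
  -> R2 @ bar 2 tick 0 v(0, 1): C3/E3 M3 -> E3/E4 P8 similar
  -> R3 @ bar 2 tick 0 v(1, 2): E4 above B3
  -> R3 @ bar 2 tick 1 v(1, 2): E4 above B3
  -> R3 @ bar 2 tick 2 v(1, 2): E4 above B3
  -> R3 @ bar 2 tick 3 v(1, 2): E4 above B3
  -> R7 @ bar 3 tick 0 v(2,): B3->F4 leap 6st
  -> R2 @ bar 4 tick 0 v(0, 2): D3/F4 m3 -> B2/B3 P8 similar
  -> R7 @ bar 4 tick 0 v(2,): F4->B3 leap 6st
  -> R3 @ bar 5 tick 0 v(1, 2): B4 above G3
  -> R4 @ bar 5 tick 0 v(0, 1): C3/B4 M7 untreated
  -> R3 @ bar 5 tick 1 v(1, 2): B4 above G3
  -> R3 @ bar 5 tick 2 v(1, 2): B4 above G3
  -> R3 @ bar 5 tick 3 v(1, 2): B4 above G3
  -> R7 @ bar 6 tick 0 v(1,): B4->A3 leap 14st
  -> R8 @ bar 6 tick 0 v(0, 2): penult P8 not 3rd/6th
  -> R2 @ bar 7 tick 0 v(0, 1): C3/A3 M6 -> D3/D4 P8 similar
  -> R6 @ bar 7 tick 3 v(0, 2): closes on m3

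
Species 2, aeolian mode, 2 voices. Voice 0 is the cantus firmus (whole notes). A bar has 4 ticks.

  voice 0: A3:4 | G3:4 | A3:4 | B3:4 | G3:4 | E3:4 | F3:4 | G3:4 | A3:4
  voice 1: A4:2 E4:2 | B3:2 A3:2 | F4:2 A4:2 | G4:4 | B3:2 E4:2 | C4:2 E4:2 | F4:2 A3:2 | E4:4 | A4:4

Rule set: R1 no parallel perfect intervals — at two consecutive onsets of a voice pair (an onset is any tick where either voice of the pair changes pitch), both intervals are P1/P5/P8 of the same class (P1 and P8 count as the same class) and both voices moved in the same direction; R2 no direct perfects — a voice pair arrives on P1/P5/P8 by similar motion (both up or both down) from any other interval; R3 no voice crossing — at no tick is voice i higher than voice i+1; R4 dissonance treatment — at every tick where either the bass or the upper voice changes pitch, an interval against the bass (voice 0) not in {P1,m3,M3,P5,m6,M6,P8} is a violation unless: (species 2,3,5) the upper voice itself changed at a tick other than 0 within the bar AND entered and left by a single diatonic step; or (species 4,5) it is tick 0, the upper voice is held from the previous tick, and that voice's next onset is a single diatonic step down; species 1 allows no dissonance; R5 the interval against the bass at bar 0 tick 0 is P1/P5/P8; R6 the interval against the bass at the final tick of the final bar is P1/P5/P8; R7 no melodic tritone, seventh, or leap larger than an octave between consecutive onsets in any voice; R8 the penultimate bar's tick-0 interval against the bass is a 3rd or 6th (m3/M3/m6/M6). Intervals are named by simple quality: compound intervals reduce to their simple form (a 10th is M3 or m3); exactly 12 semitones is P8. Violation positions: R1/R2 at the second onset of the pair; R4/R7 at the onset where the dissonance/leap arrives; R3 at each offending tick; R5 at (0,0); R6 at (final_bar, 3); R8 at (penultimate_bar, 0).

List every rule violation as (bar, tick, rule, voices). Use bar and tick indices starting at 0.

bar 0: v0=A3 v1=A4 downbeat P8
bar 1: v0=G3 v1=B3 downbeat M3
bar 2: v0=A3 v1=F4 downbeat m6
bar 3: v0=B3 v1=G4 downbeat m6
bar 4: v0=G3 v1=B3 downbeat M3
bar 5: v0=E3 v1=C4 downbeat m6
bar 6: v0=F3 v1=F4 downbeat P8
bar 7: v0=G3 v1=E4 downbeat M6
bar 8: v0=A3 v1=A4 downbeat P8
  -> R4 @ bar 1 tick 2 v(0, 1): G3/A3 M2 untreated
  -> R1 @ bar 6 tick 0 v(0, 1): E3/E4 P8 -> F3/F4 P8 similar
  -> R2 @ bar 8 tick 0 v(0, 1): G3/E4 M6 -> A3/A4 P8 similar

(1, 2, R4, (0, 1))
(6, 0, R1, (0, 1))
(8, 0, R2, (0, 1))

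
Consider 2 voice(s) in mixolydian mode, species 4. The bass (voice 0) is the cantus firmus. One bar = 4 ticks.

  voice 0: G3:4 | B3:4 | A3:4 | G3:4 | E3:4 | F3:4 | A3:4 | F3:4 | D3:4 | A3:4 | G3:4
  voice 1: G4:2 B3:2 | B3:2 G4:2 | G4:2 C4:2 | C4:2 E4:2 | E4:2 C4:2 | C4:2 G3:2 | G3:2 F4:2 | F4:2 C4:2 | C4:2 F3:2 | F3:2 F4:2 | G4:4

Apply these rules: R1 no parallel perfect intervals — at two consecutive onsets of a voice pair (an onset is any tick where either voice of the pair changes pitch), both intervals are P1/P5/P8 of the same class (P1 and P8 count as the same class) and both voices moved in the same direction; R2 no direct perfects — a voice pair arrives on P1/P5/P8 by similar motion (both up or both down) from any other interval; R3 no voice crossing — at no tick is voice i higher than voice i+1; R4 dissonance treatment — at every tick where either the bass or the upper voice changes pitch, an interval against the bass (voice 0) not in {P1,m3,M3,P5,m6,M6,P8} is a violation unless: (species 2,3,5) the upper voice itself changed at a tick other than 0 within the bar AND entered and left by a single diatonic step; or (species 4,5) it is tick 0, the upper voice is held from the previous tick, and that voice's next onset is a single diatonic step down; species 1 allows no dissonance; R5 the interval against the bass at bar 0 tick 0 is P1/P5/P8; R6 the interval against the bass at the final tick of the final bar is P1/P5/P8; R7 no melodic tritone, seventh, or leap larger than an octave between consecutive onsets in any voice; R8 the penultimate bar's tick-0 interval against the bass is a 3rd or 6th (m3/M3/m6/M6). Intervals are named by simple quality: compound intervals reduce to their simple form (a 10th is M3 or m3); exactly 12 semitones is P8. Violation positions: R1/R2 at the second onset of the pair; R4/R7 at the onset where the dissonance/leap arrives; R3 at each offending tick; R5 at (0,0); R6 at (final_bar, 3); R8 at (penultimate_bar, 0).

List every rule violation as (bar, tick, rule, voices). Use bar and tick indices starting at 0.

bar 0: v0=G3 v1=G4 downbeat P8
bar 1: v0=B3 v1=B3 downbeat P1
bar 2: v0=A3 v1=G4 downbeat m7
bar 3: v0=G3 v1=C4 downbeat P4
bar 4: v0=E3 v1=E4 downbeat P8
bar 5: v0=F3 v1=C4 downbeat P5
bar 6: v0=A3 v1=G3 downbeat M2
bar 7: v0=F3 v1=F4 downbeat P8
bar 8: v0=D3 v1=C4 downbeat m7
bar 9: v0=A3 v1=F3 downbeat M3
bar 10: v0=G3 v1=G4 downbeat P8
  -> R4 @ bar 2 tick 0 v(0, 1): A3/G4 m7 untreated
  -> R4 @ bar 3 tick 0 v(0, 1): G3/C4 P4 untreated
  -> R4 @ bar 5 tick 2 v(0, 1): F3/G3 M2 untreated
  -> R3 @ bar 6 tick 0 v(0, 1): A3 above G3
  -> R4 @ bar 6 tick 0 v(0, 1): A3/G3 M2 untreated
  -> R3 @ bar 6 tick 1 v(0, 1): A3 above G3
  -> R7 @ bar 6 tick 2 v(1,): G3->F4 leap 10st
  -> R4 @ bar 8 tick 0 v(0, 1): D3/C4 m7 untreated
  -> R3 @ bar 9 tick 0 v(0, 1): A3 above F3
  -> R3 @ bar 9 tick 1 v(0, 1): A3 above F3

(2, 0, R4, (0, 1))
(3, 0, R4, (0, 1))
(5, 2, R4, (0, 1))
(6, 0, R3, (0, 1))
(6, 0, R4, (0, 1))
(6, 1, R3, (0, 1))
(6, 2, R7, (1,))
(8, 0, R4, (0, 1))
(9, 0, R3, (0, 1))
(9, 1, R3, (0, 1))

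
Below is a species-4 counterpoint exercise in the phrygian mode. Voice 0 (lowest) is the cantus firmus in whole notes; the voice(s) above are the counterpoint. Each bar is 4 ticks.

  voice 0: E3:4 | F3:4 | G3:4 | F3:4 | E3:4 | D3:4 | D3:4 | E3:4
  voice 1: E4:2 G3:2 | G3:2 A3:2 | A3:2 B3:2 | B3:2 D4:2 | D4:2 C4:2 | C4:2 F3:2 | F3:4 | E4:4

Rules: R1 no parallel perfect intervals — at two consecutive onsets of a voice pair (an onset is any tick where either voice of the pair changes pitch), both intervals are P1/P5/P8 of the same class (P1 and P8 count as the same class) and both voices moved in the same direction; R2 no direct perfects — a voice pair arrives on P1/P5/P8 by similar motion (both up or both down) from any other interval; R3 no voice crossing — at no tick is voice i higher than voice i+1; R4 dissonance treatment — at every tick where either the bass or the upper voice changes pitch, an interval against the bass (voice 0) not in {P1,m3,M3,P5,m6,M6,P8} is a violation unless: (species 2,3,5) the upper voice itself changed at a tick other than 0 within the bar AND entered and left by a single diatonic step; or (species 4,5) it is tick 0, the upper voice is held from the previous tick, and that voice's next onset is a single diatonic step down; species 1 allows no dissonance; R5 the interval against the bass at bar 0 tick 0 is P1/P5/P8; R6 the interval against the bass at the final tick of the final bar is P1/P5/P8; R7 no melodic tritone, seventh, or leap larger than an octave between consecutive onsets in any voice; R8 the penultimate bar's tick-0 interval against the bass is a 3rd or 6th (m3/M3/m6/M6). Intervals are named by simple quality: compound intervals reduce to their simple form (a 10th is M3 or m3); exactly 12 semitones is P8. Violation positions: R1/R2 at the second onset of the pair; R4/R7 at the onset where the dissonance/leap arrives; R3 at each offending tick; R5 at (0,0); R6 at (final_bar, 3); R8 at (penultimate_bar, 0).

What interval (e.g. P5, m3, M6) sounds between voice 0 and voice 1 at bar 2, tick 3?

M3

voice 0=G3 voice 1=B3 -> M3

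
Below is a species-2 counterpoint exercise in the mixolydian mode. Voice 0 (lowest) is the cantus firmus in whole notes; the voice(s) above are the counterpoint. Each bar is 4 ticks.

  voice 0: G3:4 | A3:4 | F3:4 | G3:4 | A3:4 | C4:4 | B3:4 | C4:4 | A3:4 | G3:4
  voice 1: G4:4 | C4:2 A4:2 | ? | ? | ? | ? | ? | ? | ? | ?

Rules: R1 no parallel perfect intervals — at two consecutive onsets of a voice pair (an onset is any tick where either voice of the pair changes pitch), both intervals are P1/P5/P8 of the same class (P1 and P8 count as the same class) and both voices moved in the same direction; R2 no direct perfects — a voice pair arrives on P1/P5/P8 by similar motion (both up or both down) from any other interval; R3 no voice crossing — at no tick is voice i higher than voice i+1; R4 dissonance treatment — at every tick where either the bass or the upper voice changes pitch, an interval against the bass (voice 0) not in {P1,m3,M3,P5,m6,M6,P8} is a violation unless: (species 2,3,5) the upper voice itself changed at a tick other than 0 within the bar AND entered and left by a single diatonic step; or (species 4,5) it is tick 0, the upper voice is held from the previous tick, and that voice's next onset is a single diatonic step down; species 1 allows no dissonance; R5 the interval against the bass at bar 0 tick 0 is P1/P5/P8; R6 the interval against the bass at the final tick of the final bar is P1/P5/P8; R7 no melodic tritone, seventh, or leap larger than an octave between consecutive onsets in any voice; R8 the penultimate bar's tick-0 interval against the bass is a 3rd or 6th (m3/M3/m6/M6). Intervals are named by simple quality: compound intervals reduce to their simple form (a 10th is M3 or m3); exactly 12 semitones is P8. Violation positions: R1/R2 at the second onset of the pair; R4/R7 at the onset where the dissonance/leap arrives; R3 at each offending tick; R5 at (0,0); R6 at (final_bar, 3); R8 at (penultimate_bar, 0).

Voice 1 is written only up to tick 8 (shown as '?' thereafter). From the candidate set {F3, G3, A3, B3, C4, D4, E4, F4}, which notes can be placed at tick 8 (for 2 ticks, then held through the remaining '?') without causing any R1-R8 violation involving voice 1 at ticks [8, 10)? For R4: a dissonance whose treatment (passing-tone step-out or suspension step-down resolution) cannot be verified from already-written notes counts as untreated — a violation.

{A3, D4}

F3: violates R1,R7
G3: violates R4,R7
A3: legal
B3: violates R4,R7
C4: violates R2
D4: legal
E4: violates R4
F4: violates R1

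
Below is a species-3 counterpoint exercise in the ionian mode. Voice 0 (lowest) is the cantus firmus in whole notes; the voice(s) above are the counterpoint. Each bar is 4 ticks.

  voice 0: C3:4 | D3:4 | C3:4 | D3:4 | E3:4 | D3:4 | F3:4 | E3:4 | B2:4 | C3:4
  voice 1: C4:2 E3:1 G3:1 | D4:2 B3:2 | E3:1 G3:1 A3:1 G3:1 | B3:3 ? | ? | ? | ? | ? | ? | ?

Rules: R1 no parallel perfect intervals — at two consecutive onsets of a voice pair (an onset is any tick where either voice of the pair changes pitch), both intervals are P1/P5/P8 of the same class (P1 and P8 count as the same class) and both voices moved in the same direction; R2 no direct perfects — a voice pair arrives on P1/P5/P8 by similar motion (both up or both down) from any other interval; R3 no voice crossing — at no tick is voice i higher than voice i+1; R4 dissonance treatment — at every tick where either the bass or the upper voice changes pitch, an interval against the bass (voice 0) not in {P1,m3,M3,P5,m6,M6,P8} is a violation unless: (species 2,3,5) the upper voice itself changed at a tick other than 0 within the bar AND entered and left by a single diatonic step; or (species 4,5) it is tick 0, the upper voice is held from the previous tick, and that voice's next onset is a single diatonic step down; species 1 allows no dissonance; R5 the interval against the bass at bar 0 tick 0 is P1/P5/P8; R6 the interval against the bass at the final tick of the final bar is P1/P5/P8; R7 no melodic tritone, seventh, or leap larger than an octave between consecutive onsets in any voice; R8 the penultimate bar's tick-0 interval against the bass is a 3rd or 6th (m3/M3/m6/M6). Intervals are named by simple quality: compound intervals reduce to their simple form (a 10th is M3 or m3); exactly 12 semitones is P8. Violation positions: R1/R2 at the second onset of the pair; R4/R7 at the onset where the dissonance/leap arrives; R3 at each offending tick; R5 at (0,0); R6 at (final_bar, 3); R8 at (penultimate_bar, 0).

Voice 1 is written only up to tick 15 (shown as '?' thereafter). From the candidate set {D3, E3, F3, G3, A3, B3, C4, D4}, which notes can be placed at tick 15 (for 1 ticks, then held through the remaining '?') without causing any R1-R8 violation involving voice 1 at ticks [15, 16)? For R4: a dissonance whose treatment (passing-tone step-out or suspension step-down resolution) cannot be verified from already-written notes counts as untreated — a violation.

D3: legal
E3: violates R4
F3: violates R7
G3: violates R4
A3: legal
B3: legal
C4: violates R4
D4: legal

{A3, B3, D3, D4}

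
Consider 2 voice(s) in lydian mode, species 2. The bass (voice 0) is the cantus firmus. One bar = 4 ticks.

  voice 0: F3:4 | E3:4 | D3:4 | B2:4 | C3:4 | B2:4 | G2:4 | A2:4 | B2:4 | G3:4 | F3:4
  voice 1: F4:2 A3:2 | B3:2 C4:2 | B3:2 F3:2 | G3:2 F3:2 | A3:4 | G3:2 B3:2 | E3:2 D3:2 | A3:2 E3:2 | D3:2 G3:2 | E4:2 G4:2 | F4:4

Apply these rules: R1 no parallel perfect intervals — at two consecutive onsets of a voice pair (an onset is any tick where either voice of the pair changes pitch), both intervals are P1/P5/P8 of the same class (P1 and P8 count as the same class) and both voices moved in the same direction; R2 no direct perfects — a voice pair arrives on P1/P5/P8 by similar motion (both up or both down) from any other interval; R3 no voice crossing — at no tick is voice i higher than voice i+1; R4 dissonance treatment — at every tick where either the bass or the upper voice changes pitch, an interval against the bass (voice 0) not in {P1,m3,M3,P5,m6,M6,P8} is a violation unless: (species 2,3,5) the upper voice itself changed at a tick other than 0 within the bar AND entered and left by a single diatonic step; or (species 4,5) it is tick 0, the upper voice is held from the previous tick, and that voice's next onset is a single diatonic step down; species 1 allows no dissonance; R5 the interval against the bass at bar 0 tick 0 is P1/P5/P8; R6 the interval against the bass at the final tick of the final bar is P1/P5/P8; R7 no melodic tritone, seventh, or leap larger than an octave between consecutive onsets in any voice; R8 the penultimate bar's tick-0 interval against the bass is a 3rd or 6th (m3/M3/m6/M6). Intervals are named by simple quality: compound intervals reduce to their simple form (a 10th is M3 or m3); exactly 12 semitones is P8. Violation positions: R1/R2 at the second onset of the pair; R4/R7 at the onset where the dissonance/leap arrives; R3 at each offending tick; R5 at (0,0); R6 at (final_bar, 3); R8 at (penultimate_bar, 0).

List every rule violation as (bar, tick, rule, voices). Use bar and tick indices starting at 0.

bar 0: v0=F3 v1=F4 downbeat P8
bar 1: v0=E3 v1=B3 downbeat P5
bar 2: v0=D3 v1=B3 downbeat M6
bar 3: v0=B2 v1=G3 downbeat m6
bar 4: v0=C3 v1=A3 downbeat M6
bar 5: v0=B2 v1=G3 downbeat m6
bar 6: v0=G2 v1=E3 downbeat M6
bar 7: v0=A2 v1=A3 downbeat P8
bar 8: v0=B2 v1=D3 downbeat m3
bar 9: v0=G3 v1=E4 downbeat M6
bar 10: v0=F3 v1=F4 downbeat P8
  -> R7 @ bar 2 tick 2 v(1,): B3->F3 leap 6st
  -> R4 @ bar 3 tick 2 v(0, 1): B2/F3 TT untreated
  -> R2 @ bar 7 tick 0 v(0, 1): G2/D3 P5 -> A2/A3 P8 similar
  -> R1 @ bar 10 tick 0 v(0, 1): G3/G4 P8 -> F3/F4 P8 similar

(2, 2, R7, (1,))
(3, 2, R4, (0, 1))
(7, 0, R2, (0, 1))
(10, 0, R1, (0, 1))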